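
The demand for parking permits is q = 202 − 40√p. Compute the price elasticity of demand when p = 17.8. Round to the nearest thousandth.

-2.539

At p = 17.8, q = 33.2398.
dq/dp = −40/(2√p) = −40/(2·4.219).
Point elasticity E = (dq/dp)·(p/q) = -4.7405 × 17.8/33.2398 ≈ -2.539.
|E| > 1, so demand is elastic at this price.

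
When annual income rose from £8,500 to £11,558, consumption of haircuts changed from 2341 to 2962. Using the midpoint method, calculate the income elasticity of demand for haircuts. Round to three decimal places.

%ΔQ = (2962 − 2341)/[(2341+2962)/2] = 621/2651.5 ≈ 0.2342.
%ΔM = (11,558 − 8,500)/[(8,500+11,558)/2] = 3058/10029 ≈ 0.3049.
E_I = %ΔQ/%ΔM ≈ 0.768.
E_I ∈ (0,1): normal good (necessity).

0.768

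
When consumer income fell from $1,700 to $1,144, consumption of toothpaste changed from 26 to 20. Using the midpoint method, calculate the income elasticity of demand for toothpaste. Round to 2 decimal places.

0.67

%ΔQ = (20 − 26)/[(26+20)/2] = -6/23 ≈ -0.2609.
%ΔI = (1,144 − 1,700)/[(1,700+1,144)/2] = -556/1422 ≈ -0.3910.
E_I = %ΔQ/%ΔI ≈ 0.67.
E_I ∈ (0,1): normal good (necessity).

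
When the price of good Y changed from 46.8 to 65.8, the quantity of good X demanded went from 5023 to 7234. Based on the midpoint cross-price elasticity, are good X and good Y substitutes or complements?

%ΔQ_x = (7234 − 5023)/[(5023+7234)/2] = 2211/6128.5 ≈ 0.3608.
%ΔP_y = (65.8 − 46.8)/[(46.8+65.8)/2] ≈ 0.3375.
E_xy = 0.3608/0.3375 ≈ 1.069.
E_xy > 0, so the goods are substitutes.

substitutes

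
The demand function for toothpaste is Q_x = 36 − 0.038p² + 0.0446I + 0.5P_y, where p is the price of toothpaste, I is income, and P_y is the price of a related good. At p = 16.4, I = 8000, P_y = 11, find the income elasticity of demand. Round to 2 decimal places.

0.92

First evaluate Q_x: 36 − 0.038(16.4)² + 0.0446(8000) + 0.5(11) = 36 − 10.2205 + 356.8 + 5.5 = 388.0795.
∂Q_x/∂I = +0.0446, so E_I = 0.0446·(8000/388.0795) ≈ 0.92.
E_I ∈ (0,1): normal good (necessity).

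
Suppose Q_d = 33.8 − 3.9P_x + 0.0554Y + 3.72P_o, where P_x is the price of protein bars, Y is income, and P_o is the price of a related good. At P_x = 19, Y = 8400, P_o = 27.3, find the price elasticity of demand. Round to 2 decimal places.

-0.14

Evaluating quantity at (P_x, Y, P_o) gives Q_d = 33.8 − 3.9(19) + 0.0554(8400) + 3.72(27.3) = 33.8 − 74.1 + 465.36 + 101.556 = 526.616.
∂Q_d/∂P_x = −3.9, so E_p = (−3.9)·(19/526.616) ≈ -0.14.
|E_p| < 1: demand is inelastic.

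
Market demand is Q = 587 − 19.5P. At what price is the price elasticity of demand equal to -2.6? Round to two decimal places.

Set −bP/(a − bP) = −2.6 ⇒ bP = 2.6(a − bP) ⇒ bP(1+2.6) = 2.6·a.
P = 2.6·587/(19.5·3.6) ≈ 21.74.

21.74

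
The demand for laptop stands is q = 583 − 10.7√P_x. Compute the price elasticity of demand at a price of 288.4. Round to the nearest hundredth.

At P_x = 288.4, q = 401.2889.
dq/dP_x = −10.7/(2√P_x) = −10.7/(2·16.9823).
Point elasticity E = (dq/dP_x)·(P_x/q) = -0.315 × 288.4/401.2889 ≈ -0.23.
|E| < 1, so demand is inelastic at this price.

-0.23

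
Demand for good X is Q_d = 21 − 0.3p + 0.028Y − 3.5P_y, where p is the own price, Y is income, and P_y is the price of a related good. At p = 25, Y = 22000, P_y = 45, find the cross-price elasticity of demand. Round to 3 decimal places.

-0.334

Q_d = 21 − 0.3(25) + 0.028(22000) − 3.5(45) = 21 − 7.5 + 616 − 157.5 = 472.
∂Q_d/∂P_y = −3.5, so E_xy = -3.5·(45/472) ≈ -0.334.
E_xy < 0: the goods are complements.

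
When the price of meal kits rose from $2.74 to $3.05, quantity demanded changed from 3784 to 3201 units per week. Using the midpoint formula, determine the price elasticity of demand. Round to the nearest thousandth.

%Δq = (3201 − 3784)/[(3784 + 3201)/2] = -583/3492.5 ≈ -0.1669.
%ΔP = (3.05 − 2.74)/[(2.74 + 3.05)/2] = 0.31/2.895 ≈ 0.1071.
Arc elasticity E = %Δq/%ΔP ≈ -0.1669/0.1071 ≈ -1.559.
|E| > 1: demand is elastic over this range.

-1.559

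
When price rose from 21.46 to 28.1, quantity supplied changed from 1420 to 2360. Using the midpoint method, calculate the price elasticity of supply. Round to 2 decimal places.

%ΔQ = (2360 − 1420)/[(1420 + 2360)/2] = 940/1890 ≈ 0.4974.
%ΔP = (28.1 − 21.46)/[(21.46 + 28.1)/2] = 6.64/24.78 ≈ 0.2680.
Arc elasticity E = %ΔQ/%ΔP ≈ 0.4974/0.2680 ≈ 1.86.
|E| > 1: supply is elastic over this range.

1.86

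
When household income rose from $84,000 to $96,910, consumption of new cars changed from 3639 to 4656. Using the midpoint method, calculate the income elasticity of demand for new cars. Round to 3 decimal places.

1.718

%ΔQ = (4656 − 3639)/[(3639+4656)/2] = 1017/4147.5 ≈ 0.2452.
%ΔI = (96,910 − 84,000)/[(84,000+96,910)/2] = 12910/90455 ≈ 0.1427.
E_I = %ΔQ/%ΔI ≈ 1.718.
E_I > 1: normal good (luxury).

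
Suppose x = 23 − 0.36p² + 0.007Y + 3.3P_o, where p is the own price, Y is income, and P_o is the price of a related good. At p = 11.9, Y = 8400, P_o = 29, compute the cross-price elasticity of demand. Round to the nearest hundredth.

At the given point, x = 23 − 0.36(11.9)² + 0.007(8400) + 3.3(29) = 23 − 50.9796 + 58.8 + 95.7 = 126.5204.
∂x/∂P_o = +3.3, so E_xy = 3.3·(29/126.5204) ≈ 0.76.
E_xy > 0: the goods are substitutes.

0.76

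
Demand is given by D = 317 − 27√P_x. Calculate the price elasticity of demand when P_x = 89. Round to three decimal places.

At P_x = 89, D = 62.2825.
dD/dP_x = −27/(2√P_x) = −27/(2·9.434).
Point elasticity E = (dD/dP_x)·(P_x/D) = -1.431 × 89/62.2825 ≈ -2.045.
|E| > 1, so demand is elastic at this price.

-2.045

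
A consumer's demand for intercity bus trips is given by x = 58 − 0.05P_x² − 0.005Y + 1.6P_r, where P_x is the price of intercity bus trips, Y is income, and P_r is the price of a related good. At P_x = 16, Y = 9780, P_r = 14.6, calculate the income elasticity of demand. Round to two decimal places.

First evaluate x: 58 − 0.05(16)² − 0.005(9780) + 1.6(14.6) = 58 − 12.8 − 48.9 + 23.36 = 19.66.
∂x/∂Y = −0.005, so E_I = -0.005·(9780/19.66) ≈ -2.49.
E_I < 0: inferior good.

-2.49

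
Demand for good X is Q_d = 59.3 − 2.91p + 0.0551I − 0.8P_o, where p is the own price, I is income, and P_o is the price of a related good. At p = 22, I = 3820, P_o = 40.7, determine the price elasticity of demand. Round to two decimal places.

-0.37

First evaluate Q_d: 59.3 − 2.91(22) + 0.0551(3820) − 0.8(40.7) = 59.3 − 64.02 + 210.482 − 32.56 = 173.202.
∂Q_d/∂p = −2.91, so E_p = (−2.91)·(22/173.202) ≈ -0.37.
|E_p| < 1: demand is inelastic.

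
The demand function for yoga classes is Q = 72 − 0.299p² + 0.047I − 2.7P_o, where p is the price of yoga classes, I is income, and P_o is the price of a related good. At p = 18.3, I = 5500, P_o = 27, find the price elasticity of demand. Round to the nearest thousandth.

-1.272

First evaluate Q: 72 − 0.299(18.3)² + 0.047(5500) − 2.7(27) = 72 − 100.1321 + 258.5 − 72.9 = 157.4679.
∂Q/∂p = −2·0.299·p = -10.9434, so E_p = -10.9434·(18.3/157.4679) ≈ -1.272.
|E_p| > 1: demand is elastic.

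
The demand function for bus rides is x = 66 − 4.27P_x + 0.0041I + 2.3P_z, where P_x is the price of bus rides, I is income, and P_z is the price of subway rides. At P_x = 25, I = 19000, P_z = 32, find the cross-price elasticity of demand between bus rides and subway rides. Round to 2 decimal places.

0.66

Evaluating quantity at (P_x, I, P_z) gives x = 66 − 4.27(25) + 0.0041(19000) + 2.3(32) = 66 − 106.75 + 77.9 + 73.6 = 110.75.
∂x/∂P_z = +2.3, so E_xy = 2.3·(32/110.75) ≈ 0.66.
E_xy > 0: the goods are substitutes.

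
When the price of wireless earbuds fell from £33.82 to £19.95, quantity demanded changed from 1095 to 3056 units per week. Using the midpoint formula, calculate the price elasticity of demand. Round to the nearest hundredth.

%ΔQ = (3056 − 1095)/[(1095 + 3056)/2] = 1961/2075.5 ≈ 0.9448.
%Δp = (19.95 − 33.82)/[(33.82 + 19.95)/2] = -13.87/26.885 ≈ -0.5159.
Arc elasticity E = %ΔQ/%Δp ≈ 0.9448/-0.5159 ≈ -1.83.
|E| > 1: demand is elastic over this range.

-1.83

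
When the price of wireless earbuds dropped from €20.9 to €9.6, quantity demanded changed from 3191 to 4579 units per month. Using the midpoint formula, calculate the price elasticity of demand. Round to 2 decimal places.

-0.48

%ΔQ = (4579 − 3191)/[(3191 + 4579)/2] = 1388/3885 ≈ 0.3573.
%Δp = (9.6 − 20.9)/[(20.9 + 9.6)/2] = -11.3/15.25 ≈ -0.7410.
Arc elasticity E = %ΔQ/%Δp ≈ 0.3573/-0.7410 ≈ -0.48.
|E| < 1: demand is inelastic over this range.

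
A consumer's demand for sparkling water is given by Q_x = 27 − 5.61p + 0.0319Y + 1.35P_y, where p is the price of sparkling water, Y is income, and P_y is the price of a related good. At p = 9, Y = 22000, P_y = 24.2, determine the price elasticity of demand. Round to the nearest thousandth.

-0.071

At the given point, Q_x = 27 − 5.61(9) + 0.0319(22000) + 1.35(24.2) = 27 − 50.49 + 701.8 + 32.67 = 710.98.
∂Q_x/∂p = −5.61, so E_p = (−5.61)·(9/710.98) ≈ -0.071.
|E_p| < 1: demand is inelastic.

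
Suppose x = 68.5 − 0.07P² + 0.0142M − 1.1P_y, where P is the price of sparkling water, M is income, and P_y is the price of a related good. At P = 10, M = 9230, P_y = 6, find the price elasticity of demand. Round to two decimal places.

-0.08

First evaluate x: 68.5 − 0.07(10)² + 0.0142(9230) − 1.1(6) = 68.5 − 7 + 131.066 − 6.6 = 185.966.
∂x/∂P = −2·0.07·P = -1.4, so E_p = -1.4·(10/185.966) ≈ -0.08.
|E_p| < 1: demand is inelastic.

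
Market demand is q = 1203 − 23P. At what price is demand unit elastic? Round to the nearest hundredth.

26.15

For linear demand q = a − bP, E = −bP/(a − bP). |E| = 1 ⇒ bP = a − bP ⇒ P = a/(2b).
P = 1203/(2·23) ≈ 26.15.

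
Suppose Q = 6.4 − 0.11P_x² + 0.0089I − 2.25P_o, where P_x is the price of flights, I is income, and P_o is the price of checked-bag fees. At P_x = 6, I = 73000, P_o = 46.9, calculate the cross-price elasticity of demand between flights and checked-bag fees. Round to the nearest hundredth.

-0.19

Evaluating quantity at (P_x, I, P_o) gives Q = 6.4 − 0.11(6)² + 0.0089(73000) − 2.25(46.9) = 6.4 − 3.96 + 649.7 − 105.525 = 546.615.
∂Q/∂P_o = −2.25, so E_xy = -2.25·(46.9/546.615) ≈ -0.19.
E_xy < 0: the goods are complements.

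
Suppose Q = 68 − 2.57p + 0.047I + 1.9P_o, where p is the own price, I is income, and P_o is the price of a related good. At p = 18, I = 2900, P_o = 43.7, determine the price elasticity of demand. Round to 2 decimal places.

At the given point, Q = 68 − 2.57(18) + 0.047(2900) + 1.9(43.7) = 68 − 46.26 + 136.3 + 83.03 = 241.07.
∂Q/∂p = −2.57, so E_p = (−2.57)·(18/241.07) ≈ -0.19.
|E_p| < 1: demand is inelastic.

-0.19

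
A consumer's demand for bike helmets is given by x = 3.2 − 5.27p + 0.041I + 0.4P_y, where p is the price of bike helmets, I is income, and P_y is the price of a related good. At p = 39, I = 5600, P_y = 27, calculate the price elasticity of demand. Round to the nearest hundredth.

-5.40

At the given point, x = 3.2 − 5.27(39) + 0.041(5600) + 0.4(27) = 3.2 − 205.53 + 229.6 + 10.8 = 38.07.
∂x/∂p = −5.27, so E_p = (−5.27)·(39/38.07) ≈ -5.40.
|E_p| > 1: demand is elastic.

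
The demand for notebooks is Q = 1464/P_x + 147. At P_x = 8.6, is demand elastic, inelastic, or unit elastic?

At P_x = 8.6, Q = 317.2326.
dQ/dP_x = −1464/P_x² = −19.7945.
Point elasticity E = (dQ/dP_x)·(P_x/Q) = -19.7945 × 8.6/317.2326 ≈ -0.537.
|E| ≈ 0.537 < 1, so demand is inelastic.

inelastic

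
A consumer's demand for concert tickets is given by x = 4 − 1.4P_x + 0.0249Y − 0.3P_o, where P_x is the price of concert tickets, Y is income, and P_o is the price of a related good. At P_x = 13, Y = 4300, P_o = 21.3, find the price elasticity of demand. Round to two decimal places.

x = 4 − 1.4(13) + 0.0249(4300) − 0.3(21.3) = 4 − 18.2 + 107.07 − 6.39 = 86.48.
∂x/∂P_x = −1.4, so E_p = (−1.4)·(13/86.48) ≈ -0.21.
|E_p| < 1: demand is inelastic.

-0.21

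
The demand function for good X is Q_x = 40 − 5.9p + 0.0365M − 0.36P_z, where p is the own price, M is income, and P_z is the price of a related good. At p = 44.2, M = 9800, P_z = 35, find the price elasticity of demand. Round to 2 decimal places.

Substituting, Q_x = 40 − 5.9(44.2) + 0.0365(9800) − 0.36(35) = 40 − 260.78 + 357.7 − 12.6 = 124.32.
∂Q_x/∂p = −5.9, so E_p = (−5.9)·(44.2/124.32) ≈ -2.10.
|E_p| > 1: demand is elastic.

-2.10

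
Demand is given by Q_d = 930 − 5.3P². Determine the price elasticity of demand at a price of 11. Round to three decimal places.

-4.443

At P = 11, Q_d = 288.7.
dQ_d/dP = −2·5.3·P = −116.6.
Point elasticity E = (dQ_d/dP)·(P/Q_d) = -116.6 × 11/288.7 ≈ -4.443.
|E| > 1, so demand is elastic at this price.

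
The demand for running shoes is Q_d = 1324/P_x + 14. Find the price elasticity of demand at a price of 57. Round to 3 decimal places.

At P_x = 57, Q_d = 37.2281.
dQ_d/dP_x = −1324/P_x² = −0.4075.
Point elasticity E = (dQ_d/dP_x)·(P_x/Q_d) = -0.4075 × 57/37.2281 ≈ -0.624.
|E| < 1, so demand is inelastic at this price.

-0.624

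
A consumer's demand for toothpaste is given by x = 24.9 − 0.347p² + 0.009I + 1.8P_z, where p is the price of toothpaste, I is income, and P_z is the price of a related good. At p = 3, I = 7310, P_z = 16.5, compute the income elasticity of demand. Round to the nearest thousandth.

0.561

First evaluate x: 24.9 − 0.347(3)² + 0.009(7310) + 1.8(16.5) = 24.9 − 3.123 + 65.79 + 29.7 = 117.267.
∂x/∂I = +0.009, so E_I = 0.009·(7310/117.267) ≈ 0.561.
E_I ∈ (0,1): normal good (necessity).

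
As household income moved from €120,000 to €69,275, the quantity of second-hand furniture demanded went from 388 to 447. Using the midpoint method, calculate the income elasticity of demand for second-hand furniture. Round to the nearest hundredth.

-0.26

%ΔQ = (447 − 388)/[(388+447)/2] = 59/417.5 ≈ 0.1413.
%ΔM = (69,275 − 120,000)/[(120,000+69,275)/2] = -50725/94637.5 ≈ -0.5360.
E_I = %ΔQ/%ΔM ≈ -0.26.
E_I < 0: inferior good.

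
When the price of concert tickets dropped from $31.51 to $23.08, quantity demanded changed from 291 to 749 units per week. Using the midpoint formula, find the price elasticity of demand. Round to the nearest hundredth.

%Δq = (749 − 291)/[(291 + 749)/2] = 458/520 ≈ 0.8808.
%ΔP = (23.08 − 31.51)/[(31.51 + 23.08)/2] = -8.43/27.295 ≈ -0.3088.
Arc elasticity E = %Δq/%ΔP ≈ 0.8808/-0.3088 ≈ -2.85.
|E| > 1: demand is elastic over this range.

-2.85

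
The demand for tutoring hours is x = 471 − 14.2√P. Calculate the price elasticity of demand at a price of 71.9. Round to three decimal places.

-0.172

At P = 71.9, x = 350.5927.
dx/dP = −14.2/(2√P) = −14.2/(2·8.4794).
Point elasticity E = (dx/dP)·(P/x) = -0.8373 × 71.9/350.5927 ≈ -0.172.
|E| < 1, so demand is inelastic at this price.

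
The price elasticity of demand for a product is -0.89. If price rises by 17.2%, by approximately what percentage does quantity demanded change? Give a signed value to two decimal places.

-15.31

%ΔQ ≈ E × %ΔP = (-0.89) × (17.2%) ≈ -15.31%.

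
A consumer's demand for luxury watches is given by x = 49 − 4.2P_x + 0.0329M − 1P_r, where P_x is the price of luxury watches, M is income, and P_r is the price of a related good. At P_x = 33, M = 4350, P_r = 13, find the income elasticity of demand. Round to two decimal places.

First evaluate x: 49 − 4.2(33) + 0.0329(4350) − 1(13) = 49 − 138.6 + 143.115 − 13 = 40.515.
∂x/∂M = +0.0329, so E_I = 0.0329·(4350/40.515) ≈ 3.53.
E_I > 1: normal good (luxury).

3.53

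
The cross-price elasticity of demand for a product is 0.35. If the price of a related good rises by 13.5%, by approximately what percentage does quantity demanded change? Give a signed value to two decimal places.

%ΔQ ≈ E × %ΔP_y = (0.35) × (13.5%) ≈ 4.73%.

4.73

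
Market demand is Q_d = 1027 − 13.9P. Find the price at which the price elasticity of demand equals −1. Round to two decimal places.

For linear demand Q_d = a − bP, E = −bP/(a − bP). |E| = 1 ⇒ bP = a − bP ⇒ P = a/(2b).
P = 1027/(2·13.9) ≈ 36.94.

36.94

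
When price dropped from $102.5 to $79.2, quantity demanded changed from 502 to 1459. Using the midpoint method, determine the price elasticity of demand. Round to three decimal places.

%Δq = (1459 − 502)/[(502 + 1459)/2] = 957/980.5 ≈ 0.9760.
%ΔP = (79.2 − 102.5)/[(102.5 + 79.2)/2] = -23.3/90.85 ≈ -0.2565.
Arc elasticity E = %Δq/%ΔP ≈ 0.9760/-0.2565 ≈ -3.806.
|E| > 1: demand is elastic over this range.

-3.806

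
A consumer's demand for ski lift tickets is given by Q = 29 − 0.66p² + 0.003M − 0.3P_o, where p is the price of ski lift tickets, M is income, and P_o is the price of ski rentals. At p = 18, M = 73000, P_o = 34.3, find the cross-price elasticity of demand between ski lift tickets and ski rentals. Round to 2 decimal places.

Substituting, Q = 29 − 0.66(18)² + 0.003(73000) − 0.3(34.3) = 29 − 213.84 + 219 − 10.29 = 23.87.
∂Q/∂P_o = −0.3, so E_xy = -0.3·(34.3/23.87) ≈ -0.43.
E_xy < 0: the goods are complements.

-0.43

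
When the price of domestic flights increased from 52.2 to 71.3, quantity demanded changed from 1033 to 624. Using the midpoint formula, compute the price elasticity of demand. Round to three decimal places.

-1.596

%ΔQ = (624 − 1033)/[(1033 + 624)/2] = -409/828.5 ≈ -0.4937.
%Δp = (71.3 − 52.2)/[(52.2 + 71.3)/2] = 19.1/61.75 ≈ 0.3093.
Arc elasticity E = %ΔQ/%Δp ≈ -0.4937/0.3093 ≈ -1.596.
|E| > 1: demand is elastic over this range.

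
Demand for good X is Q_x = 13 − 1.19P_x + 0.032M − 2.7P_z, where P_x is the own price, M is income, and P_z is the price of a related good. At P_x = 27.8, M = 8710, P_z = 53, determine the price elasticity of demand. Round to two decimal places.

-0.29

Substituting, Q_x = 13 − 1.19(27.8) + 0.032(8710) − 2.7(53) = 13 − 33.082 + 278.72 − 143.1 = 115.538.
∂Q_x/∂P_x = −1.19, so E_p = (−1.19)·(27.8/115.538) ≈ -0.29.
|E_p| < 1: demand is inelastic.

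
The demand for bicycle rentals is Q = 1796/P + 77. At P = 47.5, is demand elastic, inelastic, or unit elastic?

inelastic

At P = 47.5, Q = 114.8105.
dQ/dP = −1796/P² = −0.796.
Point elasticity E = (dQ/dP)·(P/Q) = -0.796 × 47.5/114.8105 ≈ -0.329.
|E| ≈ 0.329 < 1, so demand is inelastic.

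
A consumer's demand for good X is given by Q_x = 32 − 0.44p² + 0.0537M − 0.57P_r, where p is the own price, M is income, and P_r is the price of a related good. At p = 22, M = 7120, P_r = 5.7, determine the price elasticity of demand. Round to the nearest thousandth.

Substituting, Q_x = 32 − 0.44(22)² + 0.0537(7120) − 0.57(5.7) = 32 − 212.96 + 382.344 − 3.249 = 198.135.
∂Q_x/∂p = −2·0.44·p = -19.36, so E_p = -19.36·(22/198.135) ≈ -2.150.
|E_p| > 1: demand is elastic.

-2.150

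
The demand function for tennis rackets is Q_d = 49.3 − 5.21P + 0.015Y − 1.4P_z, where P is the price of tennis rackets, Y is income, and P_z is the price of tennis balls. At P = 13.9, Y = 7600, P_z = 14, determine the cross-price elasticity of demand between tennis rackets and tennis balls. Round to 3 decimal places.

At the given point, Q_d = 49.3 − 5.21(13.9) + 0.015(7600) − 1.4(14) = 49.3 − 72.419 + 114 − 19.6 = 71.281.
∂Q_d/∂P_z = −1.4, so E_xy = -1.4·(14/71.281) ≈ -0.275.
E_xy < 0: the goods are complements.

-0.275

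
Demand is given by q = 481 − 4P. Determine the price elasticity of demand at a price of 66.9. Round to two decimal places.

At P = 66.9, q = 213.4.
dq/dP = −4.
Point elasticity E = (dq/dP)·(P/q) = -4 × 66.9/213.4 ≈ -1.25.
|E| > 1, so demand is elastic at this price.

-1.25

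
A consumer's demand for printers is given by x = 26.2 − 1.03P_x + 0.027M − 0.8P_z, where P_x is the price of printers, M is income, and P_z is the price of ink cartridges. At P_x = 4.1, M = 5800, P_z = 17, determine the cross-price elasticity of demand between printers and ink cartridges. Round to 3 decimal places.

At the given point, x = 26.2 − 1.03(4.1) + 0.027(5800) − 0.8(17) = 26.2 − 4.223 + 156.6 − 13.6 = 164.977.
∂x/∂P_z = −0.8, so E_xy = -0.8·(17/164.977) ≈ -0.082.
E_xy < 0: the goods are complements.

-0.082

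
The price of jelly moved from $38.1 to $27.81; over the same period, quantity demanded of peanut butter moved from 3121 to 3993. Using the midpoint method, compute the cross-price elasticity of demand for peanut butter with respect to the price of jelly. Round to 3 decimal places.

%ΔQ_x = (3993 − 3121)/[(3121+3993)/2] = 872/3557 ≈ 0.2452.
%ΔP_y = (27.81 − 38.1)/[(38.1+27.81)/2] ≈ -0.3122.
E_xy = 0.2452/-0.3122 ≈ -0.785.
E_xy < 0, so peanut butter and jelly are complements.

-0.785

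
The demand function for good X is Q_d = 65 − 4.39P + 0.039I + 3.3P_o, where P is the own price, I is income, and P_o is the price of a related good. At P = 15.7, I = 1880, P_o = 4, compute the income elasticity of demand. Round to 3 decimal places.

0.888

Evaluating quantity at (P, I, P_o) gives Q_d = 65 − 4.39(15.7) + 0.039(1880) + 3.3(4) = 65 − 68.923 + 73.32 + 13.2 = 82.597.
∂Q_d/∂I = +0.039, so E_I = 0.039·(1880/82.597) ≈ 0.888.
E_I ∈ (0,1): normal good (necessity).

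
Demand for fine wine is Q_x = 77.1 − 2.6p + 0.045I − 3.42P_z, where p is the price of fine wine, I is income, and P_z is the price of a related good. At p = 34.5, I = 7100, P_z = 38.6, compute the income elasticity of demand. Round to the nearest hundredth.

1.83

Q_x = 77.1 − 2.6(34.5) + 0.045(7100) − 3.42(38.6) = 77.1 − 89.7 + 319.5 − 132.012 = 174.888.
∂Q_x/∂I = +0.045, so E_I = 0.045·(7100/174.888) ≈ 1.83.
E_I > 1: normal good (luxury).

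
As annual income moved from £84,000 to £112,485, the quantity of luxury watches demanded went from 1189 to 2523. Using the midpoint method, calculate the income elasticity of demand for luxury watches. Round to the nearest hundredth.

2.48

%ΔQ = (2523 − 1189)/[(1189+2523)/2] = 1334/1856 ≈ 0.7188.
%ΔY = (112,485 − 84,000)/[(84,000+112,485)/2] = 28485/98242.5 ≈ 0.2899.
E_I = %ΔQ/%ΔY ≈ 2.48.
E_I > 1: normal good (luxury).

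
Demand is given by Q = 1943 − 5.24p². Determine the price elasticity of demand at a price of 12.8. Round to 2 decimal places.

-1.58

At p = 12.8, Q = 1084.4784.
dQ/dp = −2·5.24·p = −134.144.
Point elasticity E = (dQ/dp)·(p/Q) = -134.144 × 12.8/1084.4784 ≈ -1.58.
|E| > 1, so demand is elastic at this price.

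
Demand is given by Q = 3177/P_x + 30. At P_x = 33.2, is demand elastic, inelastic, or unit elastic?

At P_x = 33.2, Q = 125.6928.
dQ/dP_x = −3177/P_x² = −2.8823.
Point elasticity E = (dQ/dP_x)·(P_x/Q) = -2.8823 × 33.2/125.6928 ≈ -0.761.
|E| ≈ 0.761 < 1, so demand is inelastic.

inelastic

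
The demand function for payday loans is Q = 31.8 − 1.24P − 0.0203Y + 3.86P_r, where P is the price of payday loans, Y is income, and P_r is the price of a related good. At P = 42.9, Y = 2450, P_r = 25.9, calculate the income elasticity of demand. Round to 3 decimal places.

-1.724

Evaluating quantity at (P, Y, P_r) gives Q = 31.8 − 1.24(42.9) − 0.0203(2450) + 3.86(25.9) = 31.8 − 53.196 − 49.735 + 99.974 = 28.843.
∂Q/∂Y = −0.0203, so E_I = -0.0203·(2450/28.843) ≈ -1.724.
E_I < 0: inferior good.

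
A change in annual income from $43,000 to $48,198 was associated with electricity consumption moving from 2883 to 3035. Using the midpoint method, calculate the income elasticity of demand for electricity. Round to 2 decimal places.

0.45

%ΔQ = (3035 − 2883)/[(2883+3035)/2] = 152/2959 ≈ 0.0514.
%ΔM = (48,198 − 43,000)/[(43,000+48,198)/2] = 5198/45599 ≈ 0.1140.
E_I = %ΔQ/%ΔM ≈ 0.45.
E_I ∈ (0,1): normal good (necessity).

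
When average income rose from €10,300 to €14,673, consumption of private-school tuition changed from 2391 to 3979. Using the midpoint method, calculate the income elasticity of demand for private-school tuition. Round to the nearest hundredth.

%ΔQ = (3979 − 2391)/[(2391+3979)/2] = 1588/3185 ≈ 0.4986.
%ΔM = (14,673 − 10,300)/[(10,300+14,673)/2] = 4373/12486.5 ≈ 0.3502.
E_I = %ΔQ/%ΔM ≈ 1.42.
E_I > 1: normal good (luxury).

1.42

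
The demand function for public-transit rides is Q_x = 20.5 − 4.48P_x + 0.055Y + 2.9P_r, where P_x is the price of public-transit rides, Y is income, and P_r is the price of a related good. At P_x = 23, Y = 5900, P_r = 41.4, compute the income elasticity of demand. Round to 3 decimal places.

First evaluate Q_x: 20.5 − 4.48(23) + 0.055(5900) + 2.9(41.4) = 20.5 − 103.04 + 324.5 + 120.06 = 362.02.
∂Q_x/∂Y = +0.055, so E_I = 0.055·(5900/362.02) ≈ 0.896.
E_I ∈ (0,1): normal good (necessity).

0.896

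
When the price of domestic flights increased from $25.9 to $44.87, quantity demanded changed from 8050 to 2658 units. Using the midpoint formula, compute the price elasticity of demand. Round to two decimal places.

-1.88

%Δq = (2658 − 8050)/[(8050 + 2658)/2] = -5392/5354 ≈ -1.0071.
%Δp = (44.87 − 25.9)/[(25.9 + 44.87)/2] = 18.97/35.385 ≈ 0.5361.
Arc elasticity E = %Δq/%Δp ≈ -1.0071/0.5361 ≈ -1.88.
|E| > 1: demand is elastic over this range.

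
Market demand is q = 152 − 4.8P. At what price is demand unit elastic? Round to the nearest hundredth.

15.83

For linear demand q = a − bP, E = −bP/(a − bP). |E| = 1 ⇒ bP = a − bP ⇒ P = a/(2b).
P = 152/(2·4.8) ≈ 15.83.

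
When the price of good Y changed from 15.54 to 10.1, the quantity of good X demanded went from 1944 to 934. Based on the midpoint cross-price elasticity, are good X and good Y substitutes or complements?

substitutes

%ΔQ_x = (934 − 1944)/[(1944+934)/2] = -1010/1439 ≈ -0.7019.
%ΔP_y = (10.1 − 15.54)/[(15.54+10.1)/2] ≈ -0.4243.
E_xy = -0.7019/-0.4243 ≈ 1.654.
E_xy > 0, so the goods are substitutes.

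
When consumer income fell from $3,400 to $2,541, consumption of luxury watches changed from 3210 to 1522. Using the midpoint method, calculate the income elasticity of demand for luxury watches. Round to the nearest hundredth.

2.47

%ΔQ = (1522 − 3210)/[(3210+1522)/2] = -1688/2366 ≈ -0.7134.
%ΔY = (2,541 − 3,400)/[(3,400+2,541)/2] = -859/2970.5 ≈ -0.2892.
E_I = %ΔQ/%ΔY ≈ 2.47.
E_I > 1: normal good (luxury).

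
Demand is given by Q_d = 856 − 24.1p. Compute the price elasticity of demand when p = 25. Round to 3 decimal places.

-2.377

At p = 25, Q_d = 253.5.
dQ_d/dp = −24.1.
Point elasticity E = (dQ_d/dp)·(p/Q_d) = -24.1 × 25/253.5 ≈ -2.377.
|E| > 1, so demand is elastic at this price.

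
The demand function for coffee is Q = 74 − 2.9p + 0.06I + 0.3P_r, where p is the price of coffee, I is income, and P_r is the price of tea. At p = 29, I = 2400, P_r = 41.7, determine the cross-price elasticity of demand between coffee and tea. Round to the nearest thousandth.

0.085

Evaluating quantity at (p, I, P_r) gives Q = 74 − 2.9(29) + 0.06(2400) + 0.3(41.7) = 74 − 84.1 + 144 + 12.51 = 146.41.
∂Q/∂P_r = +0.3, so E_xy = 0.3·(41.7/146.41) ≈ 0.085.
E_xy > 0: the goods are substitutes.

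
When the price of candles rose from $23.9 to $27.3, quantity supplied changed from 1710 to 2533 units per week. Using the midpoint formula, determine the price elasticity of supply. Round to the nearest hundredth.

%ΔQ = (2533 − 1710)/[(1710 + 2533)/2] = 823/2121.5 ≈ 0.3879.
%ΔP = (27.3 − 23.9)/[(23.9 + 27.3)/2] = 3.4/25.6 ≈ 0.1328.
Arc elasticity E = %ΔQ/%ΔP ≈ 0.3879/0.1328 ≈ 2.92.
|E| > 1: supply is elastic over this range.

2.92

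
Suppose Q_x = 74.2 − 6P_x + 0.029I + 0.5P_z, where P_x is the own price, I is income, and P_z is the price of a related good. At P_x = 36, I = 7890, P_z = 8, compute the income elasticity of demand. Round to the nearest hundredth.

First evaluate Q_x: 74.2 − 6(36) + 0.029(7890) + 0.5(8) = 74.2 − 216 + 228.81 + 4 = 91.01.
∂Q_x/∂I = +0.029, so E_I = 0.029·(7890/91.01) ≈ 2.51.
E_I > 1: normal good (luxury).

2.51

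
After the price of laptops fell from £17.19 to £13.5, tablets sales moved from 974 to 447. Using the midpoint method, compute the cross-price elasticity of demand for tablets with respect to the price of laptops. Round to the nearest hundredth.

3.08

%ΔQ_x = (447 − 974)/[(974+447)/2] = -527/710.5 ≈ -0.7417.
%ΔP_y = (13.5 − 17.19)/[(17.19+13.5)/2] ≈ -0.2405.
E_xy = -0.7417/-0.2405 ≈ 3.08.
E_xy > 0, so tablets and laptops are substitutes.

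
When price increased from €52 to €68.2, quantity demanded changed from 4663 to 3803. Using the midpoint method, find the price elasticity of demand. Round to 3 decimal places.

-0.754

%ΔQ = (3803 − 4663)/[(4663 + 3803)/2] = -860/4233 ≈ -0.2032.
%ΔP = (68.2 − 52)/[(52 + 68.2)/2] = 16.2/60.1 ≈ 0.2696.
Arc elasticity E = %ΔQ/%ΔP ≈ -0.2032/0.2696 ≈ -0.754.
|E| < 1: demand is inelastic over this range.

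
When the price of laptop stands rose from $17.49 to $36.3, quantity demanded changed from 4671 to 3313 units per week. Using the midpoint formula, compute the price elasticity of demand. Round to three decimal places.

%ΔQ = (3313 − 4671)/[(4671 + 3313)/2] = -1358/3992 ≈ -0.3402.
%Δp = (36.3 − 17.49)/[(17.49 + 36.3)/2] = 18.81/26.895 ≈ 0.6994.
Arc elasticity E = %ΔQ/%Δp ≈ -0.3402/0.6994 ≈ -0.486.
|E| < 1: demand is inelastic over this range.

-0.486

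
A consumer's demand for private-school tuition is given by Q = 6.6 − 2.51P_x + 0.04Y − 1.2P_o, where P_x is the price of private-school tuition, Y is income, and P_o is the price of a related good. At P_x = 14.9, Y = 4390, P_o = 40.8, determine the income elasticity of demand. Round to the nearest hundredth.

1.83

Evaluating quantity at (P_x, Y, P_o) gives Q = 6.6 − 2.51(14.9) + 0.04(4390) − 1.2(40.8) = 6.6 − 37.399 + 175.6 − 48.96 = 95.841.
∂Q/∂Y = +0.04, so E_I = 0.04·(4390/95.841) ≈ 1.83.
E_I > 1: normal good (luxury).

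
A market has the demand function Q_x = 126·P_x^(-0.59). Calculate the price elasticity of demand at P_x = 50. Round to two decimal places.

For a Cobb–Douglas (constant-elasticity) form Q_x = A·P_x^α·…, the elasticity with respect to P_x equals the exponent α at every point.
Here the exponent on P_x is -0.59, so the price elasticity of demand is -0.59.

-0.59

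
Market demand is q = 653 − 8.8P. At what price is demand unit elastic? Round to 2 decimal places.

For linear demand q = a − bP, E = −bP/(a − bP). |E| = 1 ⇒ bP = a − bP ⇒ P = a/(2b).
P = 653/(2·8.8) ≈ 37.10.

37.10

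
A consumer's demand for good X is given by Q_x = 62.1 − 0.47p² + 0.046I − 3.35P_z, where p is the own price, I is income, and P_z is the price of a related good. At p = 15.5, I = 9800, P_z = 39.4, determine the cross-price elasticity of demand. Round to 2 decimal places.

Substituting, Q_x = 62.1 − 0.47(15.5)² + 0.046(9800) − 3.35(39.4) = 62.1 − 112.9175 + 450.8 − 131.99 = 267.9925.
∂Q_x/∂P_z = −3.35, so E_xy = -3.35·(39.4/267.9925) ≈ -0.49.
E_xy < 0: the goods are complements.

-0.49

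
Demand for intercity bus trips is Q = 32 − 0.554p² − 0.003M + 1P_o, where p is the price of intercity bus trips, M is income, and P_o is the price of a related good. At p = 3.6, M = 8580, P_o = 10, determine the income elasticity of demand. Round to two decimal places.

Substituting, Q = 32 − 0.554(3.6)² − 0.003(8580) + 1(10) = 32 − 7.1798 − 25.74 + 10 = 9.0802.
∂Q/∂M = −0.003, so E_I = -0.003·(8580/9.0802) ≈ -2.83.
E_I < 0: inferior good.

-2.83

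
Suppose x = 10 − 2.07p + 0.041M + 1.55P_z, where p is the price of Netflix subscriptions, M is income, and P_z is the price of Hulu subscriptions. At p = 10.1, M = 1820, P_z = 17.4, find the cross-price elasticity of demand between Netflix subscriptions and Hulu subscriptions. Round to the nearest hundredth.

First evaluate x: 10 − 2.07(10.1) + 0.041(1820) + 1.55(17.4) = 10 − 20.907 + 74.62 + 26.97 = 90.683.
∂x/∂P_z = +1.55, so E_xy = 1.55·(17.4/90.683) ≈ 0.30.
E_xy > 0: the goods are substitutes.

0.30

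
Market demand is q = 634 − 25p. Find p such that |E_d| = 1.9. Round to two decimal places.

Set −bp/(a − bp) = −1.9 ⇒ bp = 1.9(a − bp) ⇒ bp(1+1.9) = 1.9·a.
p = 1.9·634/(25·2.9) ≈ 16.62.

16.62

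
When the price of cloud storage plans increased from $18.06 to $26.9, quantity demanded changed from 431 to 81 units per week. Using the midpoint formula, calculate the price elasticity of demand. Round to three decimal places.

-3.477

%ΔQ = (81 − 431)/[(431 + 81)/2] = -350/256 ≈ -1.3672.
%Δp = (26.9 − 18.06)/[(18.06 + 26.9)/2] = 8.84/22.48 ≈ 0.3932.
Arc elasticity E = %ΔQ/%Δp ≈ -1.3672/0.3932 ≈ -3.477.
|E| > 1: demand is elastic over this range.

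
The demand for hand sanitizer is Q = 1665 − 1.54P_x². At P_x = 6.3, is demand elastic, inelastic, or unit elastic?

At P_x = 6.3, Q = 1603.8774.
dQ/dP_x = −2·1.54·P_x = −19.404.
Point elasticity E = (dQ/dP_x)·(P_x/Q) = -19.404 × 6.3/1603.8774 ≈ -0.076.
|E| ≈ 0.076 < 1, so demand is inelastic.

inelastic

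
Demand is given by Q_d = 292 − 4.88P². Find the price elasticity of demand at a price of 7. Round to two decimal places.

-9.04

At P = 7, Q_d = 52.88.
dQ_d/dP = −2·4.88·P = −68.32.
Point elasticity E = (dQ_d/dP)·(P/Q_d) = -68.32 × 7/52.88 ≈ -9.04.
|E| > 1, so demand is elastic at this price.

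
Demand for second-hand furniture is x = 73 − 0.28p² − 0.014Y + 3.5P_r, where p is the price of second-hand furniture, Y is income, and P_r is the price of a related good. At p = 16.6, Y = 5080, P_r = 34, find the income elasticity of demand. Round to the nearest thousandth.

-1.627

At the given point, x = 73 − 0.28(16.6)² − 0.014(5080) + 3.5(34) = 73 − 77.1568 − 71.12 + 119 = 43.7232.
∂x/∂Y = −0.014, so E_I = -0.014·(5080/43.7232) ≈ -1.627.
E_I < 0: inferior good.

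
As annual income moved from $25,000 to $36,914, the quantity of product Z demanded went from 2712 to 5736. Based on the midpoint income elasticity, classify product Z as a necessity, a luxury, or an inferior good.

luxury

%ΔQ = (5736 − 2712)/[(2712+5736)/2] = 3024/4224 ≈ 0.7159.
%ΔY = (36,914 − 25,000)/[(25,000+36,914)/2] = 11914/30957 ≈ 0.3849.
E_I = %ΔQ/%ΔY ≈ 1.860.
E_I > 1: normal good (luxury).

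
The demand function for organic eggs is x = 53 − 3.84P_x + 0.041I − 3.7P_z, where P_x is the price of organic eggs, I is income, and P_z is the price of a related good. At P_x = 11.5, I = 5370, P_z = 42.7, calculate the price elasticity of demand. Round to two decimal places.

-0.62

x = 53 − 3.84(11.5) + 0.041(5370) − 3.7(42.7) = 53 − 44.16 + 220.17 − 157.99 = 71.02.
∂x/∂P_x = −3.84, so E_p = (−3.84)·(11.5/71.02) ≈ -0.62.
|E_p| < 1: demand is inelastic.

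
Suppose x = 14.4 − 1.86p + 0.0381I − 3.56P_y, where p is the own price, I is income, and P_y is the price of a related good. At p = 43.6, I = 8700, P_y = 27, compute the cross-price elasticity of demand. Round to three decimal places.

First evaluate x: 14.4 − 1.86(43.6) + 0.0381(8700) − 3.56(27) = 14.4 − 81.096 + 331.47 − 96.12 = 168.654.
∂x/∂P_y = −3.56, so E_xy = -3.56·(27/168.654) ≈ -0.570.
E_xy < 0: the goods are complements.

-0.570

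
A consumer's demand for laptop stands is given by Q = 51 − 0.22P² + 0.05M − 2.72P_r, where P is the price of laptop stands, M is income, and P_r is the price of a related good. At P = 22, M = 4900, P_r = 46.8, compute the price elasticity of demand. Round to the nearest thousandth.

-3.422

First evaluate Q: 51 − 0.22(22)² + 0.05(4900) − 2.72(46.8) = 51 − 106.48 + 245 − 127.296 = 62.224.
∂Q/∂P = −2·0.22·P = -9.68, so E_p = -9.68·(22/62.224) ≈ -3.422.
|E_p| > 1: demand is elastic.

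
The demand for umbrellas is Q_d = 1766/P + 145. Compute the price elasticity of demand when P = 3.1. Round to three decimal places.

-0.797

At P = 3.1, Q_d = 714.6774.
dQ_d/dP = −1766/P² = −183.7669.
Point elasticity E = (dQ_d/dP)·(P/Q_d) = -183.7669 × 3.1/714.6774 ≈ -0.797.
|E| < 1, so demand is inelastic at this price.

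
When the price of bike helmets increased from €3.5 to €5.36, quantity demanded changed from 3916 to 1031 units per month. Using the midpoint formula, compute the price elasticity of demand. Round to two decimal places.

%Δq = (1031 − 3916)/[(3916 + 1031)/2] = -2885/2473.5 ≈ -1.1664.
%ΔP = (5.36 − 3.5)/[(3.5 + 5.36)/2] = 1.86/4.43 ≈ 0.4199.
Arc elasticity E = %Δq/%ΔP ≈ -1.1664/0.4199 ≈ -2.78.
|E| > 1: demand is elastic over this range.

-2.78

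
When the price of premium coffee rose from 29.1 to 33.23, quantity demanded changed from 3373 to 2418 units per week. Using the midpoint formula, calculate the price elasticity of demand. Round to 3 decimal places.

%ΔQ = (2418 − 3373)/[(3373 + 2418)/2] = -955/2895.5 ≈ -0.3298.
%Δp = (33.23 − 29.1)/[(29.1 + 33.23)/2] = 4.13/31.165 ≈ 0.1325.
Arc elasticity E = %ΔQ/%Δp ≈ -0.3298/0.1325 ≈ -2.489.
|E| > 1: demand is elastic over this range.

-2.489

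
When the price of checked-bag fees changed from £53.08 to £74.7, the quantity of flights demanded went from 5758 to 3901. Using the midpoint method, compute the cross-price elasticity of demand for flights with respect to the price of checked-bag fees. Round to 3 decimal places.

%ΔQ_x = (3901 − 5758)/[(5758+3901)/2] = -1857/4829.5 ≈ -0.3845.
%ΔP_y = (74.7 − 53.08)/[(53.08+74.7)/2] ≈ 0.3384.
E_xy = -0.3845/0.3384 ≈ -1.136.
E_xy < 0, so flights and checked-bag fees are complements.

-1.136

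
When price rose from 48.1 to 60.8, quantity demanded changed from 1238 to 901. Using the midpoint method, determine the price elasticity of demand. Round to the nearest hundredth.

%ΔQ = (901 − 1238)/[(1238 + 901)/2] = -337/1069.5 ≈ -0.3151.
%ΔP = (60.8 − 48.1)/[(48.1 + 60.8)/2] = 12.7/54.45 ≈ 0.2332.
Arc elasticity E = %ΔQ/%ΔP ≈ -0.3151/0.2332 ≈ -1.35.
|E| > 1: demand is elastic over this range.

-1.35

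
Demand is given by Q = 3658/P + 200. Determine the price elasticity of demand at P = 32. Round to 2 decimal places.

-0.36

At P = 32, Q = 314.3125.
dQ/dP = −3658/P² = −3.5723.
Point elasticity E = (dQ/dP)·(P/Q) = -3.5723 × 32/314.3125 ≈ -0.36.
|E| < 1, so demand is inelastic at this price.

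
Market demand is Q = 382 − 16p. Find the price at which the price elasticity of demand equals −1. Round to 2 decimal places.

11.94

For linear demand Q = a − bp, E = −bp/(a − bp). |E| = 1 ⇒ bp = a − bp ⇒ p = a/(2b).
p = 382/(2·16) ≈ 11.94.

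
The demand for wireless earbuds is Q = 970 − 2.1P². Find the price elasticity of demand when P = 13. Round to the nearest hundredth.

-1.15

At P = 13, Q = 615.1.
dQ/dP = −2·2.1·P = −54.6.
Point elasticity E = (dQ/dP)·(P/Q) = -54.6 × 13/615.1 ≈ -1.15.
|E| > 1, so demand is elastic at this price.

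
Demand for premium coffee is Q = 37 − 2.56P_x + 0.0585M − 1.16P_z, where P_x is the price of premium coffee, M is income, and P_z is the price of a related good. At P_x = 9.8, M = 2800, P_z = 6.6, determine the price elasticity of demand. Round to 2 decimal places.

-0.15

At the given point, Q = 37 − 2.56(9.8) + 0.0585(2800) − 1.16(6.6) = 37 − 25.088 + 163.8 − 7.656 = 168.056.
∂Q/∂P_x = −2.56, so E_p = (−2.56)·(9.8/168.056) ≈ -0.15.
|E_p| < 1: demand is inelastic.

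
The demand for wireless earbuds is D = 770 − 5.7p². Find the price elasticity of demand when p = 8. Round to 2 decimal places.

At p = 8, D = 405.2.
dD/dp = −2·5.7·p = −91.2.
Point elasticity E = (dD/dp)·(p/D) = -91.2 × 8/405.2 ≈ -1.80.
|E| > 1, so demand is elastic at this price.

-1.80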